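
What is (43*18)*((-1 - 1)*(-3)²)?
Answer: -13932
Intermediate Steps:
(43*18)*((-1 - 1)*(-3)²) = 774*(-2*9) = 774*(-18) = -13932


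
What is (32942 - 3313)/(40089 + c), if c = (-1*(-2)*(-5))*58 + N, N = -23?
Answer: 29629/39486 ≈ 0.75037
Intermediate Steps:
c = -603 (c = (-1*(-2)*(-5))*58 - 23 = (2*(-5))*58 - 23 = -10*58 - 23 = -580 - 23 = -603)
(32942 - 3313)/(40089 + c) = (32942 - 3313)/(40089 - 603) = 29629/39486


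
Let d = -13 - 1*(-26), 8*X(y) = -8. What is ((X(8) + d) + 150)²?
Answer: 26244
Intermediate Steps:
X(y) = -1 (X(y) = (⅛)*(-8) = -1)
d = 13 (d = -13 + 26 = 13)
((X(8) + d) + 150)² = ((-1 + 13) + 150)² = (12 + 150)² = 162² = 26244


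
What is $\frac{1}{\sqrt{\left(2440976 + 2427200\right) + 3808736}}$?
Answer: $\frac{\sqrt{542307}}{2169228} \approx 0.00033948$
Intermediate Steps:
$\frac{1}{\sqrt{\left(2440976 + 2427200\right) + 3808736}} = \frac{1}{\sqrt{4868176 + 3808736}} = \frac{1}{\sqrt{8676912}} = \frac{1}{4 \sqrt{542307}} = \frac{\sqrt{542307}}{2169228}$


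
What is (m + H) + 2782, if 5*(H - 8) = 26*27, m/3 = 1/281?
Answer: 4117227/1405 ≈ 2930.4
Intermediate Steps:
m = 3/281 ≈ 0.010676
H = 742/5 (H = 8 + (26*27)/5 = 8 + (1/5)*702 = 8 + 702/5 = 742/5 ≈ 148.40)
(m + H) + 2782 = (3/281 + 742/5) + 2782 = 208517/1405 + 2782 = 4117227/1405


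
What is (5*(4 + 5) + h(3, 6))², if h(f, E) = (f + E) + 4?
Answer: 3364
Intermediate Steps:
h(f, E) = 4 + E + f (h(f, E) = (E + f) + 4 = 4 + E + f)
(5*(4 + 5) + h(3, 6))² = (5*(4 + 5) + (4 + 6 + 3))² = (5*9 + 13)² = (45 + 13)² = 58² = 3364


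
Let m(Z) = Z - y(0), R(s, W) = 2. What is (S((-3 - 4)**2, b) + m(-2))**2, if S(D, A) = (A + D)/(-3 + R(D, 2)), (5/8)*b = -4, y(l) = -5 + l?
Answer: 39204/25 ≈ 1568.2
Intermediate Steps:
b = -32/5 (b = (8/5)*(-4) = -32/5 ≈ -6.4000)
m(Z) = 5 + Z (m(Z) = Z - (-5 + 0) = Z - 1*(-5) = Z + 5 = 5 + Z)
S(D, A) = -A - D (S(D, A) = (A + D)/(-3 + 2) = (A + D)/(-1) = (A + D)*(-1) = -A - D)
(S((-3 - 4)**2, b) + m(-2))**2 = ((-1*(-32/5) - (-3 - 4)**2) + (5 - 2))**2 = ((32/5 - 1*(-7)**2) + 3)**2 = ((32/5 - 1*49) + 3)**2 = ((32/5 - 49) + 3)**2 = (-213/5 + 3)**2 = (-198/5)**2 = 39204/25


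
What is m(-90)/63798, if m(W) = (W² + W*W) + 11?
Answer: 16211/63798 ≈ 0.25410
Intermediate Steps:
m(W) = 11 + 2*W² (m(W) = (W² + W²) + 11 = 2*W² + 11 = 11 + 2*W²)
m(-90)/63798 = (11 + 2*(-90)²)/63798 = (11 + 2*8100)*(1/63798) = (11 + 16200)*(1/63798) = 16211*(1/63798) = 16211/63798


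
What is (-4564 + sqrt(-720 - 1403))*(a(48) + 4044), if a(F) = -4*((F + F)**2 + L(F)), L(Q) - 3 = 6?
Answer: 149954784 - 32856*I*sqrt(2123) ≈ 1.4995e+8 - 1.5139e+6*I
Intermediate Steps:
L(Q) = 9 (L(Q) = 3 + 6 = 9)
a(F) = -36 - 16*F**2 (a(F) = -4*((F + F)**2 + 9) = -4*((2*F)**2 + 9) = -4*(4*F**2 + 9) = -4*(9 + 4*F**2) = -36 - 16*F**2)
(-4564 + sqrt(-720 - 1403))*(a(48) + 4044) = (-4564 + sqrt(-720 - 1403))*((-36 - 16*48**2) + 4044) = (-4564 + sqrt(-2123))*((-36 - 16*2304) + 4044) = (-4564 + I*sqrt(2123))*((-36 - 36864) + 4044) = (-4564 + I*sqrt(2123))*(-36900 + 4044) = (-4564 + I*sqrt(2123))*(-32856) = 149954784 - 32856*I*sqrt(2123)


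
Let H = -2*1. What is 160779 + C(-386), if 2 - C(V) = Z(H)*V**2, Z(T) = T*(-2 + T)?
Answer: -1031187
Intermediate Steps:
H = -2
C(V) = 2 - 8*V**2 (C(V) = 2 - (-2*(-2 - 2))*V**2 = 2 - (-2*(-4))*V**2 = 2 - 8*V**2)
160779 + C(-386) = 160779 + (2 - 8*(-386)**2) = 160779 + (2 - 8*148996) = 160779 + (2 - 1191968) = 160779 - 1191966 = -1031187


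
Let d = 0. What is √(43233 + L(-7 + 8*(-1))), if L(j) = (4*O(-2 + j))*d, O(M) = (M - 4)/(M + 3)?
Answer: √43233 ≈ 207.93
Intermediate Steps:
O(M) = (-4 + M)/(3 + M)
L(j) = 0 (L(j) = (4*((-4 + (-2 + j))/(3 + (-2 + j))))*0 = (4*((-6 + j)/(1 + j)))*0 = (4*(-6 + j)/(1 + j))*0 = 0)
√(43233 + L(-7 + 8*(-1))) = √(43233 + 0) = √43233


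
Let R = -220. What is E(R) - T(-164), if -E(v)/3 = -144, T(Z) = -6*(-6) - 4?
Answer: 400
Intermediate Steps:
T(Z) = 32 (T(Z) = 36 - 4 = 32)
E(v) = 432 (E(v) = -3*(-144) = 432)
E(R) - T(-164) = 432 - 1*32 = 432 - 32 = 400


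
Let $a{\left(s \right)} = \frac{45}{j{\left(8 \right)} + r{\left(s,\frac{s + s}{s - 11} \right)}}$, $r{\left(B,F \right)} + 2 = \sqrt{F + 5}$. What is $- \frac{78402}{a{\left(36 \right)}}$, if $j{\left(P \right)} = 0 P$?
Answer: $\frac{52268}{15} - \frac{26134 \sqrt{197}}{75} \approx -1406.2$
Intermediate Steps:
$r{\left(B,F \right)} = -2 + \sqrt{5 + F}$ ($r{\left(B,F \right)} = -2 + \sqrt{F + 5} = -2 + \sqrt{5 + F}$)
$j{\left(P \right)} = 0$
$a{\left(s \right)} = \frac{45}{-2 + \sqrt{5 + \frac{2 s}{-11 + s}}}$ ($a{\left(s \right)} = \frac{45}{0 + \left(-2 + \sqrt{5 + \frac{s + s}{s - 11}}\right)} = \frac{45}{0 + \left(-2 + \sqrt{5 + \frac{2 s}{-11 + s}}\right)} = \frac{45}{-2 + \sqrt{5 + \frac{2 s}{-11 + s}}}$)
$- \frac{78402}{a{\left(36 \right)}} = - \frac{78402}{45 \frac{1}{-2 + \sqrt{\frac{-55 + 7 \cdot 36}{-11 + 36}}}} = - \frac{78402}{45 \frac{1}{-2 + \sqrt{\frac{-55 + 252}{25}}}} = - \frac{78402}{45 \frac{1}{-2 + \sqrt{\frac{1}{25} \cdot 197}}} = - \frac{78402}{45 \frac{1}{-2 + \sqrt{\frac{197}{25}}}} = - \frac{78402}{45 \frac{1}{-2 + \frac{\sqrt{197}}{5}}} = - 78402 \left(- \frac{2}{45} + \frac{\sqrt{197}}{225}\right) = \frac{52268}{15} - \frac{26134 \sqrt{197}}{75}$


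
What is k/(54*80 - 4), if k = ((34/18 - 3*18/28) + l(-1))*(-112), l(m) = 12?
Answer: -3014/9711 ≈ -0.31037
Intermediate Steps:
k = -12056/9 (k = ((34/18 - 3*18/28) + 12)*(-112) = ((34*(1/18) - 54*1/28) + 12)*(-112) = ((17/9 - 27/14) + 12)*(-112) = (-5/126 + 12)*(-112) = (1507/126)*(-112) = -12056/9 ≈ -1339.6)
k/(54*80 - 4) = -12056/(9*(54*80 - 4)) = -12056/(9*(4320 - 4)) = -12056/9/4316 = -12056/9*1/4316 = -3014/9711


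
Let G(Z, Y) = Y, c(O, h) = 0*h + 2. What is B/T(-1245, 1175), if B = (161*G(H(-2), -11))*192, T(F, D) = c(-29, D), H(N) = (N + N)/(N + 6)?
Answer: -170016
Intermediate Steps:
c(O, h) = 2 (c(O, h) = 0 + 2 = 2)
H(N) = 2*N/(6 + N) (H(N) = (2*N)/(6 + N) = 2*N/(6 + N))
T(F, D) = 2
B = -340032 (B = (161*(-11))*192 = -1771*192 = -340032)
B/T(-1245, 1175) = -340032/2 = -340032*½ = -170016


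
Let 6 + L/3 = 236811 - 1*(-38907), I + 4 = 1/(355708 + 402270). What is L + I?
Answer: 626947859097/757978 ≈ 8.2713e+5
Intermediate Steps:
I = -3031911/757978 (I = -4 + 1/(355708 + 402270) = -4 + 1/757978 = -3031911/757978 ≈ -4.0000)
L = 827136 (L = -18 + 3*(236811 - 1*(-38907)) = -18 + 3*(236811 + 38907) = -18 + 3*275718 = -18 + 827154 = 827136)
L + I = 827136 - 3031911/757978 = 626947859097/757978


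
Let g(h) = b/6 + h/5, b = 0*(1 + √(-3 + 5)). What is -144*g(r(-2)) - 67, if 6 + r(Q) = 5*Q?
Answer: 1969/5 ≈ 393.80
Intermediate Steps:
b = 0 (b = 0*(1 + √2) = 0)
r(Q) = -6 + 5*Q
g(h) = h/5 (g(h) = 0/6 + h/5 = 0*(⅙) + h*(⅕) = 0 + h/5 = h/5)
-144*g(r(-2)) - 67 = -144*(-6 + 5*(-2))/5 - 67 = -144*(-6 - 10)/5 - 67 = -144*(-16)/5 - 67 = -144*(-16/5) - 67 = 2304/5 - 67 = 1969/5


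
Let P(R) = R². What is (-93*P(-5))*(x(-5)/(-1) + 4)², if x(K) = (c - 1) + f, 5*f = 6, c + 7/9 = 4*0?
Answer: -1315516/27 ≈ -48723.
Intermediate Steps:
c = -7/9 (c = -7/9 + 4*0 = -7/9 + 0 = -7/9 ≈ -0.77778)
f = 6/5 (f = (⅕)*6 = 6/5 ≈ 1.2000)
x(K) = -26/45 (x(K) = (-7/9 - 1) + 6/5 = -16/9 + 6/5 = -26/45)
(-93*P(-5))*(x(-5)/(-1) + 4)² = (-93*(-5)²)*(-26/45/(-1) + 4)² = (-93*25)*(-26/45*(-1) + 4)² = -2325*(26/45 + 4)² = -2325*(206/45)² = -2325*42436/2025 = -1315516/27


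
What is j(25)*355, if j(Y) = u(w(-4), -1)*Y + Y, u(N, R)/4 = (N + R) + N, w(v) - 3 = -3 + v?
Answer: -310625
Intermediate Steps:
w(v) = v (w(v) = 3 + (-3 + v) = v)
u(N, R) = 4*R + 8*N (u(N, R) = 4*((N + R) + N) = 4*(R + 2*N) = 4*R + 8*N)
j(Y) = -35*Y (j(Y) = (4*(-1) + 8*(-4))*Y + Y = (-4 - 32)*Y + Y = -36*Y + Y = -35*Y)
j(25)*355 = -35*25*355 = -875*355 = -310625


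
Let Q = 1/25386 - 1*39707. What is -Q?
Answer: 1008001901/25386 ≈ 39707.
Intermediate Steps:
Q = -1008001901/25386 (Q = 1/25386 - 39707 = -1008001901/25386 ≈ -39707.)
-Q = -1*(-1008001901/25386) = 1008001901/25386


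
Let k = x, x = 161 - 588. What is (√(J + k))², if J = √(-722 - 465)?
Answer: -427 + I*√1187 ≈ -427.0 + 34.453*I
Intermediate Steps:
x = -427
k = -427
J = I*√1187 (J = √(-1187) = I*√1187 ≈ 34.453*I)
(√(J + k))² = (√(I*√1187 - 427))² = (√(-427 + I*√1187))² = -427 + I*√1187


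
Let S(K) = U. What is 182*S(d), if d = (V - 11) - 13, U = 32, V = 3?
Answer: 5824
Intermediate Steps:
d = -21 (d = (3 - 11) - 13 = -8 - 13 = -21)
S(K) = 32
182*S(d) = 182*32 = 5824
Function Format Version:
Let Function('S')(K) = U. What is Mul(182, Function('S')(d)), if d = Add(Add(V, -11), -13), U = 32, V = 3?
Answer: 5824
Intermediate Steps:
d = -21 (d = Add(Add(3, -11), -13) = Add(-8, -13) = -21)
Function('S')(K) = 32
Mul(182, Function('S')(d)) = Mul(182, 32) = 5824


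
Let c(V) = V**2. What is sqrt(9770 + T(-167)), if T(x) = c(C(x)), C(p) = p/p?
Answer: sqrt(9771) ≈ 98.848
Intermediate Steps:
C(p) = 1
T(x) = 1 (T(x) = 1**2 = 1)
sqrt(9770 + T(-167)) = sqrt(9770 + 1) = sqrt(9771)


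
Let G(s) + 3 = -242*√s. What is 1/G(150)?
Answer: 1/2928197 - 1210*√6/8784591 ≈ -0.00033705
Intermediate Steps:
G(s) = -3 - 242*√s
1/G(150) = 1/(-3 - 1210*√6)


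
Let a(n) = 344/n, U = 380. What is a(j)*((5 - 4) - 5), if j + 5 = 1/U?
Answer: 522880/1899 ≈ 275.34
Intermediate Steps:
j = -1899/380 (j = -5 + 1/380 = -1899/380 ≈ -4.9974)
a(j)*((5 - 4) - 5) = (344/(-1899/380))*((5 - 4) - 5) = (344*(-380/1899))*(1 - 5) = -130720/1899*(-4) = 522880/1899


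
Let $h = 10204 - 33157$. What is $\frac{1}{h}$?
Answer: $- \frac{1}{22953} \approx -4.3567 \cdot 10^{-5}$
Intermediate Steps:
$h = -22953$ ($h = 10204 - 33157 = -22953$)
$\frac{1}{h} = \frac{1}{-22953} = - \frac{1}{22953}$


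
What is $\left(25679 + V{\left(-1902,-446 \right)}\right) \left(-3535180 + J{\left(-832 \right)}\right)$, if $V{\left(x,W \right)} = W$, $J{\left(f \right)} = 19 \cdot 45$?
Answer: $-89181622725$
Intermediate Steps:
$J{\left(f \right)} = 855$
$\left(25679 + V{\left(-1902,-446 \right)}\right) \left(-3535180 + J{\left(-832 \right)}\right) = \left(25679 - 446\right) \left(-3535180 + 855\right) = 25233 \left(-3534325\right) = -89181622725$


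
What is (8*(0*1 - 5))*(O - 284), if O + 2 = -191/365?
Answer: 836648/73 ≈ 11461.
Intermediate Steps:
O = -921/365 (O = -2 - 191/365 = -921/365 ≈ -2.5233)
(8*(0*1 - 5))*(O - 284) = (8*(0*1 - 5))*(-921/365 - 284) = (8*(0 - 5))*(-104581/365) = (8*(-5))*(-104581/365) = -40*(-104581/365) = 836648/73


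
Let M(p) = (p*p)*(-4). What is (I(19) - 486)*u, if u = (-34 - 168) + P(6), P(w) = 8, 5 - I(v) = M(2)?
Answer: 90210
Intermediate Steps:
M(p) = -4*p**2 (M(p) = p**2*(-4) = -4*p**2)
I(v) = 21 (I(v) = 5 - (-4)*2**2 = 5 - (-4)*4 = 5 - 1*(-16) = 5 + 16 = 21)
u = -194 (u = (-34 - 168) + 8 = -202 + 8 = -194)
(I(19) - 486)*u = (21 - 486)*(-194) = -465*(-194) = 90210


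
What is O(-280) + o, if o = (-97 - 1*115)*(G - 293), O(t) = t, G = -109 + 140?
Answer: 55264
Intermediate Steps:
G = 31
o = 55544 (o = (-97 - 1*115)*(31 - 293) = (-97 - 115)*(-262) = -212*(-262) = 55544)
O(-280) + o = -280 + 55544 = 55264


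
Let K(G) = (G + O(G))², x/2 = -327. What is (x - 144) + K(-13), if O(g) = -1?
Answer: -602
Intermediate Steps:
x = -654 (x = 2*(-327) = -654)
K(G) = (-1 + G)² (K(G) = (G - 1)² = (-1 + G)²)
(x - 144) + K(-13) = (-654 - 144) + (-1 - 13)² = -798 + (-14)² = -798 + 196 = -602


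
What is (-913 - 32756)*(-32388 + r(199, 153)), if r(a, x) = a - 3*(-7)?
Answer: 1083064392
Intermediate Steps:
r(a, x) = 21 + a (r(a, x) = a + 21 = 21 + a)
(-913 - 32756)*(-32388 + r(199, 153)) = (-913 - 32756)*(-32388 + (21 + 199)) = -33669*(-32388 + 220) = -33669*(-32168) = 1083064392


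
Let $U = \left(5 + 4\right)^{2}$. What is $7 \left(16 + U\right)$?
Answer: $679$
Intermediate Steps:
$U = 81$ ($U = 9^{2} = 81$)
$7 \left(16 + U\right) = 7 \left(16 + 81\right) = 7 \cdot 97 = 679$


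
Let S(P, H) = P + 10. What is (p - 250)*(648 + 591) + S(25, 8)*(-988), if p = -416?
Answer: -859754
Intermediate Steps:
S(P, H) = 10 + P
(p - 250)*(648 + 591) + S(25, 8)*(-988) = (-416 - 250)*(648 + 591) + (10 + 25)*(-988) = -666*1239 + 35*(-988) = -825174 - 34580 = -859754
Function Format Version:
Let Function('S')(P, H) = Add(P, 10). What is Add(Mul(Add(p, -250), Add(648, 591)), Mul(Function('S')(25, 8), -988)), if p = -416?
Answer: -859754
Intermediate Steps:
Function('S')(P, H) = Add(10, P)
Add(Mul(Add(p, -250), Add(648, 591)), Mul(Function('S')(25, 8), -988)) = Add(Mul(Add(-416, -250), Add(648, 591)), Mul(Add(10, 25), -988)) = Add(Mul(-666, 1239), Mul(35, -988)) = Add(-825174, -34580) = -859754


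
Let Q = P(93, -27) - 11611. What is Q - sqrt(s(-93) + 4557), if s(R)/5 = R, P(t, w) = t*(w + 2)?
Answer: -13936 - 2*sqrt(1023) ≈ -14000.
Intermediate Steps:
P(t, w) = t*(2 + w)
s(R) = 5*R
Q = -13936 (Q = 93*(2 - 27) - 11611 = 93*(-25) - 11611 = -2325 - 11611 = -13936)
Q - sqrt(s(-93) + 4557) = -13936 - sqrt(5*(-93) + 4557) = -13936 - sqrt(-465 + 4557) = -13936 - sqrt(4092) = -13936 - 2*sqrt(1023)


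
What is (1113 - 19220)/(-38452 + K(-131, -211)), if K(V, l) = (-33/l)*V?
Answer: 3820577/8117695 ≈ 0.47065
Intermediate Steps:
K(V, l) = -33*V/l
(1113 - 19220)/(-38452 + K(-131, -211)) = (1113 - 19220)/(-38452 - 33*(-131)/(-211)) = -18107/(-38452 - 33*(-131)*(-1/211)) = -18107/(-38452 - 4323/211) = -18107/(-8117695/211) = -18107*(-211/8117695) = 3820577/8117695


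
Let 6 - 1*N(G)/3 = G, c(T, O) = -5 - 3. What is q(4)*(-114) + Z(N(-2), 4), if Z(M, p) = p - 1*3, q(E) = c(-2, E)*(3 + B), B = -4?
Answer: -911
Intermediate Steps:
c(T, O) = -8
N(G) = 18 - 3*G
q(E) = 8 (q(E) = -8*(3 - 4) = -8*(-1) = 8)
Z(M, p) = -3 + p (Z(M, p) = p - 3 = -3 + p)
q(4)*(-114) + Z(N(-2), 4) = 8*(-114) + (-3 + 4) = -912 + 1 = -911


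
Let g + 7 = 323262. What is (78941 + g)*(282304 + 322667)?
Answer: 243316916316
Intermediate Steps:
g = 323255 (g = -7 + 323262 = 323255)
(78941 + g)*(282304 + 322667) = (78941 + 323255)*(282304 + 322667) = 402196*604971 = 243316916316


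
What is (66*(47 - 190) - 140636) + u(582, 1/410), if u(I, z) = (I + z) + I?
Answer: -61053099/410 ≈ -1.4891e+5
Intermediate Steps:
u(I, z) = z + 2*I
(66*(47 - 190) - 140636) + u(582, 1/410) = (66*(47 - 190) - 140636) + (1/410 + 2*582) = (66*(-143) - 140636) + (1/410 + 1164) = (-9438 - 140636) + 477241/410 = -150074 + 477241/410 = -61053099/410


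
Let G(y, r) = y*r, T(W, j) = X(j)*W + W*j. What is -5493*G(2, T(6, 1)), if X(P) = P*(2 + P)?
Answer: -263664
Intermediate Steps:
T(W, j) = W*j + W*j*(2 + j) (T(W, j) = (j*(2 + j))*W + W*j = W*j*(2 + j) + W*j = W*j + W*j*(2 + j))
G(y, r) = r*y
-5493*G(2, T(6, 1)) = -5493*6*1*(3 + 1)*2 = -5493*6*1*4*2 = -131832*2 = -5493*48 = -263664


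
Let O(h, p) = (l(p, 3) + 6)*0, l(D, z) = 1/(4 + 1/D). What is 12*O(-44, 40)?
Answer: 0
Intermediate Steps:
O(h, p) = 0 (O(h, p) = (p/(1 + 4*p) + 6)*0 = (6 + p/(1 + 4*p))*0 = 0)
12*O(-44, 40) = 12*0 = 0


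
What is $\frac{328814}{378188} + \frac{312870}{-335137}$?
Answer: $- \frac{4062971021}{63372395878} \approx -0.064113$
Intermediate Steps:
$\frac{328814}{378188} + \frac{312870}{-335137} = 328814 \cdot \frac{1}{378188} + 312870 \left(- \frac{1}{335137}\right) = \frac{164407}{189094} - \frac{312870}{335137} = - \frac{4062971021}{63372395878}$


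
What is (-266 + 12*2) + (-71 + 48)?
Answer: -265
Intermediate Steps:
(-266 + 12*2) + (-71 + 48) = (-266 + 24) - 23 = -242 - 23 = -265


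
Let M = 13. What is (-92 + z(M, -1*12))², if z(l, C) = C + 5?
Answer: 9801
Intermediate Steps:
z(l, C) = 5 + C
(-92 + z(M, -1*12))² = (-92 + (5 - 1*12))² = (-92 + (5 - 12))² = (-92 - 7)² = (-99)² = 9801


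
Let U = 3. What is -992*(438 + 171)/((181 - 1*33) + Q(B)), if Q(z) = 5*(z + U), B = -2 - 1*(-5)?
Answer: -302064/89 ≈ -3394.0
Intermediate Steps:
B = 3 (B = -2 + 5 = 3)
Q(z) = 15 + 5*z (Q(z) = 5*(z + 3) = 5*(3 + z) = 15 + 5*z)
-992*(438 + 171)/((181 - 1*33) + Q(B)) = -992*(438 + 171)/((181 - 1*33) + (15 + 5*3)) = -992*609/((181 - 33) + (15 + 15)) = -992*609/(148 + 30) = -992/(178*(1/609)) = -992/178/609 = -992*609/178 = -302064/89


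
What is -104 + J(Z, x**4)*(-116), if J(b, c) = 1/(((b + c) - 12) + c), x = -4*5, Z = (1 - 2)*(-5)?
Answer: -33279388/319993 ≈ -104.00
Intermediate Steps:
Z = 5 (Z = -1*(-5) = 5)
x = -20
J(b, c) = 1/(-12 + b + 2*c) (J(b, c) = 1/((-12 + b + c) + c) = 1/(-12 + b + 2*c))
-104 + J(Z, x**4)*(-116) = -104 - 116/(-12 + 5 + 2*(-20)**4) = -104 - 116/(-12 + 5 + 2*160000) = -104 - 116/(-12 + 5 + 320000) = -104 - 116/319993 = -33279388/319993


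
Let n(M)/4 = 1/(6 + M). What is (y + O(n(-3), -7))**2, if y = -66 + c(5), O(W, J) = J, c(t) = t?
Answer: 4624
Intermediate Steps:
n(M) = 4/(6 + M)
y = -61 (y = -66 + 5 = -61)
(y + O(n(-3), -7))**2 = (-61 - 7)**2 = (-68)**2 = 4624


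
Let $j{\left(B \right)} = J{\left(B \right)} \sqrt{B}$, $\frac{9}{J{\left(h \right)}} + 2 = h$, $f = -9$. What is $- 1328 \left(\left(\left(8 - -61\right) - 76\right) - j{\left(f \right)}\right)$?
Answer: $9296 - \frac{35856 i}{11} \approx 9296.0 - 3259.6 i$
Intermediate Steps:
$J{\left(h \right)} = \frac{9}{-2 + h}$
$j{\left(B \right)} = \frac{9 \sqrt{B}}{-2 + B}$ ($j{\left(B \right)} = \frac{9}{-2 + B} \sqrt{B} = \frac{9 \sqrt{B}}{-2 + B}$)
$- 1328 \left(\left(\left(8 - -61\right) - 76\right) - j{\left(f \right)}\right) = - 1328 \left(\left(\left(8 - -61\right) - 76\right) - \frac{9 \sqrt{-9}}{-2 - 9}\right) = - 1328 \left(\left(\left(8 + 61\right) - 76\right) - \frac{9 \cdot 3 i}{-11}\right) = - 1328 \left(\left(69 - 76\right) - 9 \cdot 3 i \left(- \frac{1}{11}\right)\right) = - 1328 \left(-7 - - \frac{27 i}{11}\right) = - 1328 \left(-7 + \frac{27 i}{11}\right) = 9296 - \frac{35856 i}{11}$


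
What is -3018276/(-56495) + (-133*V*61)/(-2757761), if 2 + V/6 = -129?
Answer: 7963425507126/155799707695 ≈ 51.113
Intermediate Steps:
V = -786 (V = -12 + 6*(-129) = -12 - 774 = -786)
-3018276/(-56495) + (-133*V*61)/(-2757761) = -3018276/(-56495) + (-133*(-786)*61)/(-2757761) = -3018276*(-1/56495) + (104538*61)*(-1/2757761) = 3018276/56495 + 6376818*(-1/2757761) = 3018276/56495 - 6376818/2757761 = 7963425507126/155799707695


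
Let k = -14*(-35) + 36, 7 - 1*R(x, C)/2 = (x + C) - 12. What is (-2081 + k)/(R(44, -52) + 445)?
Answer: -1555/499 ≈ -3.1162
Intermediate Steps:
R(x, C) = 38 - 2*C - 2*x (R(x, C) = 14 - 2*((x + C) - 12) = 14 - 2*((C + x) - 12) = 14 - 2*(-12 + C + x) = 14 + (24 - 2*C - 2*x) = 38 - 2*C - 2*x)
k = 526 (k = 490 + 36 = 526)
(-2081 + k)/(R(44, -52) + 445) = (-2081 + 526)/((38 - 2*(-52) - 2*44) + 445) = -1555/((38 + 104 - 88) + 445) = -1555/(54 + 445) = -1555/499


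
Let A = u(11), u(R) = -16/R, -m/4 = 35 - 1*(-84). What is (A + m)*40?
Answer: -210080/11 ≈ -19098.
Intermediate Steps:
m = -476 (m = -4*(35 - 1*(-84)) = -4*(35 + 84) = -4*119 = -476)
A = -16/11 ≈ -1.4545
(A + m)*40 = (-16/11 - 476)*40 = -5252/11*40 = -210080/11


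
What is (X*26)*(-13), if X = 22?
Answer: -7436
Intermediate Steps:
(X*26)*(-13) = (22*26)*(-13) = 572*(-13) = -7436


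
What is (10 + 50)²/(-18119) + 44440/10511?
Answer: 767368760/190448809 ≈ 4.0293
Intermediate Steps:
(10 + 50)²/(-18119) + 44440/10511 = 60²*(-1/18119) + 44440*(1/10511) = 3600*(-1/18119) + 44440/10511 = -3600/18119 + 44440/10511 = 767368760/190448809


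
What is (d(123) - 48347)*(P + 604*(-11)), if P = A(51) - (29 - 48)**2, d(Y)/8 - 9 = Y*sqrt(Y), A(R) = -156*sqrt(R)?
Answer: 3*(2335 + 52*sqrt(51))*(48275 - 984*sqrt(123)) ≈ 3.0334e+8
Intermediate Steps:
d(Y) = 72 + 8*Y**(3/2) (d(Y) = 72 + 8*(Y*sqrt(Y)) = 72 + 8*Y**(3/2))
P = -361 - 156*sqrt(51) (P = -156*sqrt(51) - (29 - 48)**2 = -156*sqrt(51) - 1*(-19)**2 = -156*sqrt(51) - 1*361 = -156*sqrt(51) - 361 = -361 - 156*sqrt(51) ≈ -1475.1)
(d(123) - 48347)*(P + 604*(-11)) = ((72 + 8*123**(3/2)) - 48347)*((-361 - 156*sqrt(51)) + 604*(-11)) = ((72 + 8*(123*sqrt(123))) - 48347)*((-361 - 156*sqrt(51)) - 6644) = ((72 + 984*sqrt(123)) - 48347)*(-7005 - 156*sqrt(51)) = (-48275 + 984*sqrt(123))*(-7005 - 156*sqrt(51))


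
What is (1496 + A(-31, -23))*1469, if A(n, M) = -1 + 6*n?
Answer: 1922921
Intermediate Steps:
(1496 + A(-31, -23))*1469 = (1496 + (-1 + 6*(-31)))*1469 = (1496 + (-1 - 186))*1469 = (1496 - 187)*1469 = 1309*1469 = 1922921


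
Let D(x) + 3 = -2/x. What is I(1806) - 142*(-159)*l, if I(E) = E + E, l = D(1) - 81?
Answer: -1938096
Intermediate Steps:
D(x) = -3 - 2/x
l = -86 (l = (-3 - 2/1) - 81 = (-3 - 2*1) - 81 = (-3 - 2) - 81 = -5 - 81 = -86)
I(E) = 2*E
I(1806) - 142*(-159)*l = 2*1806 - 142*(-159)*(-86) = 3612 - (-22578)*(-86) = 3612 - 1*1941708 = 3612 - 1941708 = -1938096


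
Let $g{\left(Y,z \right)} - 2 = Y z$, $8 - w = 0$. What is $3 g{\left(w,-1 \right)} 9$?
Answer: $-162$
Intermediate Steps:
$w = 8$ ($w = 8 - 0 = 8 + 0 = 8$)
$g{\left(Y,z \right)} = 2 + Y z$
$3 g{\left(w,-1 \right)} 9 = 3 \left(2 + 8 \left(-1\right)\right) 9 = 3 \left(2 - 8\right) 9 = 3 \left(-6\right) 9 = \left(-18\right) 9 = -162$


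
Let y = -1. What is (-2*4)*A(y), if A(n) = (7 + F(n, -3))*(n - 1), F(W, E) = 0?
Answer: 112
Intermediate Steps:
A(n) = -7 + 7*n (A(n) = (7 + 0)*(n - 1) = 7*(-1 + n) = -7 + 7*n)
(-2*4)*A(y) = (-2*4)*(-7 + 7*(-1)) = -8*(-7 - 7) = -8*(-14) = 112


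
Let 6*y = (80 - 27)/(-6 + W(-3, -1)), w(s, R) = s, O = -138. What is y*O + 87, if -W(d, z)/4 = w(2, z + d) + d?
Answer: 1393/2 ≈ 696.50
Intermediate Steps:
W(d, z) = -8 - 4*d (W(d, z) = -4*(2 + d) = -8 - 4*d)
y = -53/12 (y = ((80 - 27)/(-6 + (-8 - 4*(-3))))/6 = (53/(-6 + (-8 + 12)))/6 = (53/(-6 + 4))/6 = (53/(-2))/6 = (53*(-1/2))/6 = (1/6)*(-53/2) = -53/12 ≈ -4.4167)
y*O + 87 = -53/12*(-138) + 87 = 1219/2 + 87 = 1393/2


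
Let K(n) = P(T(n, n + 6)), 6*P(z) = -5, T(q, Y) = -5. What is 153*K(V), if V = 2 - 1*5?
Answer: -255/2 ≈ -127.50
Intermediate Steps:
P(z) = -⅚ (P(z) = (⅙)*(-5) = -⅚)
V = -3 (V = 2 - 5 = -3)
K(n) = -⅚
153*K(V) = 153*(-⅚) = -255/2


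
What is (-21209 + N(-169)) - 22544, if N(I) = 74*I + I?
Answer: -56428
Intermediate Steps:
N(I) = 75*I
(-21209 + N(-169)) - 22544 = (-21209 + 75*(-169)) - 22544 = (-21209 - 12675) - 22544 = -33884 - 22544 = -56428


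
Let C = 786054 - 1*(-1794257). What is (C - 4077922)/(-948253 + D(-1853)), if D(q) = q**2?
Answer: -1497611/2485356 ≈ -0.60257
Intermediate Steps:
C = 2580311 (C = 786054 + 1794257 = 2580311)
(C - 4077922)/(-948253 + D(-1853)) = (2580311 - 4077922)/(-948253 + (-1853)**2) = -1497611/(-948253 + 3433609) = -1497611/2485356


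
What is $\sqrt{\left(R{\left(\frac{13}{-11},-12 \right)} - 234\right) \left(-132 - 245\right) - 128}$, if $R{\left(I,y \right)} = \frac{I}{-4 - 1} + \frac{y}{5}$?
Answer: $\frac{\sqrt{268939715}}{55} \approx 298.17$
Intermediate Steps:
$R{\left(I,y \right)} = - \frac{I}{5} + \frac{y}{5}$ ($R{\left(I,y \right)} = \frac{I}{-4 - 1} + y \frac{1}{5} = \frac{I}{-5} + \frac{y}{5} = I \left(- \frac{1}{5}\right) + \frac{y}{5} = - \frac{I}{5} + \frac{y}{5}$)
$\sqrt{\left(R{\left(\frac{13}{-11},-12 \right)} - 234\right) \left(-132 - 245\right) - 128} = \sqrt{\left(\left(- \frac{13 \frac{1}{-11}}{5} + \frac{1}{5} \left(-12\right)\right) - 234\right) \left(-132 - 245\right) - 128} = \sqrt{\left(\left(- \frac{13 \left(- \frac{1}{11}\right)}{5} - \frac{12}{5}\right) - 234\right) \left(-377\right) - 128} = \sqrt{\left(\left(\left(- \frac{1}{5}\right) \left(- \frac{13}{11}\right) - \frac{12}{5}\right) - 234\right) \left(-377\right) - 128} = \sqrt{\left(\left(\frac{13}{55} - \frac{12}{5}\right) - 234\right) \left(-377\right) - 128} = \sqrt{\left(- \frac{119}{55} - 234\right) \left(-377\right) - 128} = \sqrt{\left(- \frac{12989}{55}\right) \left(-377\right) - 128} = \sqrt{\frac{4896853}{55} - 128} = \sqrt{\frac{4889813}{55}} = \frac{\sqrt{268939715}}{55}$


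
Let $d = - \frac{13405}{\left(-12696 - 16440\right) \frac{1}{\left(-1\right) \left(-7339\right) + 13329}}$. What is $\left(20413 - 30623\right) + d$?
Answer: $- \frac{5106005}{7284} \approx -700.99$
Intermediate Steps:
$d = \frac{69263635}{7284}$ ($d = - \frac{13405}{\left(-29136\right) \frac{1}{7339 + 13329}} = - \frac{13405}{\left(-29136\right) \frac{1}{20668}} = - \frac{13405}{- \frac{7284}{5167}} = \left(-13405\right) \left(- \frac{5167}{7284}\right) = \frac{69263635}{7284} \approx 9509.0$)
$\left(20413 - 30623\right) + d = \left(20413 - 30623\right) + \frac{69263635}{7284} = -10210 + \frac{69263635}{7284} = - \frac{5106005}{7284}$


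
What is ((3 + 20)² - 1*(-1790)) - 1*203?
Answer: 2116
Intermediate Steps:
((3 + 20)² - 1*(-1790)) - 1*203 = (23² + 1790) - 203 = (529 + 1790) - 203 = 2319 - 203 = 2116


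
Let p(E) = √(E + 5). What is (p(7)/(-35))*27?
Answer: -54*√3/35 ≈ -2.6723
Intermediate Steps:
p(E) = √(5 + E)
(p(7)/(-35))*27 = (√(5 + 7)/(-35))*27 = -2*√3/35*27 = -54*√3/35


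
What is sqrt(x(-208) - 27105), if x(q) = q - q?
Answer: I*sqrt(27105) ≈ 164.64*I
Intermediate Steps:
x(q) = 0
sqrt(x(-208) - 27105) = sqrt(0 - 27105) = sqrt(-27105) = I*sqrt(27105)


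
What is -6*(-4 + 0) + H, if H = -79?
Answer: -55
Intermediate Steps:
-6*(-4 + 0) + H = -6*(-4 + 0) - 79 = -6*(-4) - 79 = 24 - 79 = -55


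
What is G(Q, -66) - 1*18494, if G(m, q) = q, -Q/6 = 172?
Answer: -18560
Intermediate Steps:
Q = -1032 (Q = -6*172 = -1032)
G(Q, -66) - 1*18494 = -66 - 1*18494 = -66 - 18494 = -18560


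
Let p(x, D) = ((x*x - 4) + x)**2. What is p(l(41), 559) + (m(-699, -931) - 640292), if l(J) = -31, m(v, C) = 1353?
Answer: 218537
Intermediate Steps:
p(x, D) = (-4 + x + x**2)**2 (p(x, D) = ((x**2 - 4) + x)**2 = ((-4 + x**2) + x)**2 = (-4 + x + x**2)**2)
p(l(41), 559) + (m(-699, -931) - 640292) = (-4 - 31 + (-31)**2)**2 + (1353 - 640292) = (-4 - 31 + 961)**2 - 638939 = 926**2 - 638939 = 857476 - 638939 = 218537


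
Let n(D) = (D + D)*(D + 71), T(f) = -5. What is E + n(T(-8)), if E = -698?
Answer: -1358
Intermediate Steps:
n(D) = 2*D*(71 + D) (n(D) = (2*D)*(71 + D) = 2*D*(71 + D))
E + n(T(-8)) = -698 + 2*(-5)*(71 - 5) = -698 + 2*(-5)*66 = -698 - 660 = -1358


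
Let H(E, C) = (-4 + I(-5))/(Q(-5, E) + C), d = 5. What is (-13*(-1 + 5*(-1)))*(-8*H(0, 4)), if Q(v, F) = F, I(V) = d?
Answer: -156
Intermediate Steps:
I(V) = 5
H(E, C) = 1/(C + E) (H(E, C) = (-4 + 5)/(E + C) = 1/(C + E))
(-13*(-1 + 5*(-1)))*(-8*H(0, 4)) = (-13*(-1 + 5*(-1)))*(-8/(4 + 0)) = (-13*(-1 - 5))*(-8/4) = (-13*(-6))*(-8*¼) = 78*(-2) = -156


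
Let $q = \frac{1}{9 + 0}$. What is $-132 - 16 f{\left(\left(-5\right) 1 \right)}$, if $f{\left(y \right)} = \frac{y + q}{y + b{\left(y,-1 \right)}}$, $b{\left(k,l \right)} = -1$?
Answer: $- \frac{3916}{27} \approx -145.04$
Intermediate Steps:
$q = \frac{1}{9} \approx 0.11111$
$f{\left(y \right)} = \frac{\frac{1}{9} + y}{-1 + y}$ ($f{\left(y \right)} = \frac{y + \frac{1}{9}}{y - 1} = \frac{\frac{1}{9} + y}{-1 + y}$)
$-132 - 16 f{\left(\left(-5\right) 1 \right)} = -132 - 16 \frac{\frac{1}{9} - 5}{-1 - 5} = -132 - 16 \frac{1}{-6} \left(- \frac{44}{9}\right) = -132 - 16 \left(\left(- \frac{1}{6}\right) \left(- \frac{44}{9}\right)\right) = -132 - \frac{352}{27} = - \frac{3916}{27}$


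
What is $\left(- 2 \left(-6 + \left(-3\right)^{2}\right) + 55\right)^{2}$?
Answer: $2401$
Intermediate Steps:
$\left(- 2 \left(-6 + \left(-3\right)^{2}\right) + 55\right)^{2} = \left(- 2 \left(-6 + 9\right) + 55\right)^{2} = \left(\left(-2\right) 3 + 55\right)^{2} = \left(-6 + 55\right)^{2} = 49^{2} = 2401$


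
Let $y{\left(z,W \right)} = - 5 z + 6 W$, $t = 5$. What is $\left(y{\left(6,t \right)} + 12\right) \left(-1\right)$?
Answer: $-12$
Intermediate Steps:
$\left(y{\left(6,t \right)} + 12\right) \left(-1\right) = \left(\left(\left(-5\right) 6 + 6 \cdot 5\right) + 12\right) \left(-1\right) = \left(\left(-30 + 30\right) + 12\right) \left(-1\right) = \left(0 + 12\right) \left(-1\right) = 12 \left(-1\right) = -12$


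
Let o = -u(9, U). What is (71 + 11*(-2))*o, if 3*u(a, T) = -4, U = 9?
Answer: 196/3 ≈ 65.333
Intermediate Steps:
u(a, T) = -4/3 (u(a, T) = (1/3)*(-4) = -4/3)
o = 4/3 (o = -1*(-4/3) = 4/3 ≈ 1.3333)
(71 + 11*(-2))*o = (71 + 11*(-2))*(4/3) = (71 - 22)*(4/3) = 49*(4/3) = 196/3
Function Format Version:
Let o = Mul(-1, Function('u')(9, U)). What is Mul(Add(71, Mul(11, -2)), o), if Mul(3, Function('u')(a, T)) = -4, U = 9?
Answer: Rational(196, 3) ≈ 65.333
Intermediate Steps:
Function('u')(a, T) = Rational(-4, 3) (Function('u')(a, T) = Mul(Rational(1, 3), -4) = Rational(-4, 3))
o = Rational(4, 3) (o = Mul(-1, Rational(-4, 3)) = Rational(4, 3) ≈ 1.3333)
Mul(Add(71, Mul(11, -2)), o) = Mul(Add(71, Mul(11, -2)), Rational(4, 3)) = Mul(Add(71, -22), Rational(4, 3)) = Mul(49, Rational(4, 3)) = Rational(196, 3)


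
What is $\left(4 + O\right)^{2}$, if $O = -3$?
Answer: $1$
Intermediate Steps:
$\left(4 + O\right)^{2} = \left(4 - 3\right)^{2} = 1^{2} = 1$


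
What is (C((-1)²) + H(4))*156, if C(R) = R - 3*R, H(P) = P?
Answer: 312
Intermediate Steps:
C(R) = -2*R
(C((-1)²) + H(4))*156 = (-2*(-1)² + 4)*156 = (-2*1 + 4)*156 = (-2 + 4)*156 = 2*156 = 312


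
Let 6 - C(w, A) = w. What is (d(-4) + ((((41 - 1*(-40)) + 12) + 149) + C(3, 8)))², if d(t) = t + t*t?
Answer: 66049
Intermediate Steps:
C(w, A) = 6 - w
d(t) = t + t²
(d(-4) + ((((41 - 1*(-40)) + 12) + 149) + C(3, 8)))² = (-4*(1 - 4) + ((((41 - 1*(-40)) + 12) + 149) + (6 - 1*3)))² = (-4*(-3) + ((((41 + 40) + 12) + 149) + (6 - 3)))² = (12 + (((81 + 12) + 149) + 3))² = (12 + ((93 + 149) + 3))² = (12 + (242 + 3))² = (12 + 245)² = 257² = 66049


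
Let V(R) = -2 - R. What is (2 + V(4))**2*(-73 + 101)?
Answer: 448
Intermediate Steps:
(2 + V(4))**2*(-73 + 101) = (2 + (-2 - 1*4))**2*(-73 + 101) = (2 + (-2 - 4))**2*28 = (2 - 6)**2*28 = (-4)**2*28 = 16*28 = 448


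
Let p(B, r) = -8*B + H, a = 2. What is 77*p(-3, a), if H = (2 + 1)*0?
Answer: 1848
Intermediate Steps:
H = 0 (H = 3*0 = 0)
p(B, r) = -8*B (p(B, r) = -8*B + 0 = -8*B)
77*p(-3, a) = 77*(-8*(-3)) = 77*24 = 1848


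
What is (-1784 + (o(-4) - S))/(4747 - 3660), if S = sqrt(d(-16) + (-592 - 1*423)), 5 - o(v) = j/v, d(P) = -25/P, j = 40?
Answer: -1769/1087 - I*sqrt(16215)/4348 ≈ -1.6274 - 0.029287*I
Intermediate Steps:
o(v) = 5 - 40/v
S = I*sqrt(16215)/4 (S = sqrt(-25/(-16) + (-592 - 1*423)) = sqrt(-25*(-1/16) + (-592 - 423)) = sqrt(25/16 - 1015) = sqrt(-16215/16) = I*sqrt(16215)/4 ≈ 31.835*I)
(-1784 + (o(-4) - S))/(4747 - 3660) = (-1784 + ((5 - 40/(-4)) - I*sqrt(16215)/4))/(4747 - 3660) = (-1784 + ((5 - 40*(-1/4)) - I*sqrt(16215)/4))/1087 = (-1784 + ((5 + 10) - I*sqrt(16215)/4))*(1/1087) = (-1784 + (15 - I*sqrt(16215)/4))*(1/1087) = (-1769 - I*sqrt(16215)/4)*(1/1087) = -1769/1087 - I*sqrt(16215)/4348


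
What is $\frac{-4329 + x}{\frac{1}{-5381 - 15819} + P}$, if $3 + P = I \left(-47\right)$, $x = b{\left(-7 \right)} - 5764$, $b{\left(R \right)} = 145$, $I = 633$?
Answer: $\frac{210897600}{630784801} \approx 0.33434$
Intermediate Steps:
$x = -5619$ ($x = 145 - 5764 = -5619$)
$P = -29754$ ($P = -3 + 633 \left(-47\right) = -3 - 29751 = -29754$)
$\frac{-4329 + x}{\frac{1}{-5381 - 15819} + P} = \frac{-4329 - 5619}{\frac{1}{-5381 - 15819} - 29754} = - \frac{9948}{\frac{1}{-21200} - 29754} = - \frac{9948}{- \frac{1}{21200} - 29754} = - \frac{9948}{- \frac{630784801}{21200}} = \left(-9948\right) \left(- \frac{21200}{630784801}\right) = \frac{210897600}{630784801}$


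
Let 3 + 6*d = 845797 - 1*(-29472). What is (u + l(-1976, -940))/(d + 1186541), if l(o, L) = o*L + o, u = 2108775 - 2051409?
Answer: 2869245/1998628 ≈ 1.4356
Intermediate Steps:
u = 57366
l(o, L) = o + L*o (l(o, L) = L*o + o = o + L*o)
d = 437633/3 (d = -1/2 + (845797 - 1*(-29472))/6 = -1/2 + (845797 + 29472)/6 = -1/2 + (1/6)*875269 = -1/2 + 875269/6 = 437633/3 ≈ 1.4588e+5)
(u + l(-1976, -940))/(d + 1186541) = (57366 - 1976*(1 - 940))/(437633/3 + 1186541) = (57366 - 1976*(-939))/(3997256/3) = (57366 + 1855464)*(3/3997256) = 1912830*(3/3997256) = 2869245/1998628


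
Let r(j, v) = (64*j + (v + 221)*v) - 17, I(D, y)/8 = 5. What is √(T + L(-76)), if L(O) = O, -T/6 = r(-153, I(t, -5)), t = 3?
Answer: I*√3862 ≈ 62.145*I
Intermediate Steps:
I(D, y) = 40 (I(D, y) = 8*5 = 40)
r(j, v) = -17 + 64*j + v*(221 + v) (r(j, v) = (64*j + (221 + v)*v) - 17 = (64*j + v*(221 + v)) - 17 = -17 + 64*j + v*(221 + v))
T = -3786 (T = -6*(-17 + 40² + 64*(-153) + 221*40) = -6*(-17 + 1600 - 9792 + 8840) = -6*631 = -3786)
√(T + L(-76)) = √(-3786 - 76) = √(-3862) = I*√3862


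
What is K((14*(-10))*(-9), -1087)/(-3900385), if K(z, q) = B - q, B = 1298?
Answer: -477/780077 ≈ -0.00061148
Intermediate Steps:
K(z, q) = 1298 - q
K((14*(-10))*(-9), -1087)/(-3900385) = (1298 - 1*(-1087))/(-3900385) = (1298 + 1087)*(-1/3900385) = 2385*(-1/3900385) = -477/780077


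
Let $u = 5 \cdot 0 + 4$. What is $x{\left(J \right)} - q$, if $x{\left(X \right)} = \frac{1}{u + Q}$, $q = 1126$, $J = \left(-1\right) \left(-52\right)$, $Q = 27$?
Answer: $- \frac{34905}{31} \approx -1126.0$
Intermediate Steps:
$u = 4$ ($u = 0 + 4 = 4$)
$J = 52$
$x{\left(X \right)} = \frac{1}{31}$ ($x{\left(X \right)} = \frac{1}{4 + 27} = \frac{1}{31}$)
$x{\left(J \right)} - q = \frac{1}{31} - 1126 = - \frac{34905}{31}$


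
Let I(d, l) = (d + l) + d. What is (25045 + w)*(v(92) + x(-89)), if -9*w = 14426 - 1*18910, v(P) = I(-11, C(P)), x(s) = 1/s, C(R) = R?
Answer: 1431978581/801 ≈ 1.7877e+6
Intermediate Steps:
I(d, l) = l + 2*d
v(P) = -22 + P (v(P) = P + 2*(-11) = P - 22 = -22 + P)
w = 4484/9 (w = -(14426 - 1*18910)/9 = -(14426 - 18910)/9 = -⅑*(-4484) = 4484/9 ≈ 498.22)
(25045 + w)*(v(92) + x(-89)) = (25045 + 4484/9)*((-22 + 92) + 1/(-89)) = 229889*(70 - 1/89)/9 = (229889/9)*(6229/89) = 1431978581/801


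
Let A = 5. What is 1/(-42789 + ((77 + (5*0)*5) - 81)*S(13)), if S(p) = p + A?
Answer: -1/42861 ≈ -2.3331e-5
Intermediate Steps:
S(p) = 5 + p (S(p) = p + 5 = 5 + p)
1/(-42789 + ((77 + (5*0)*5) - 81)*S(13)) = 1/(-42789 + ((77 + (5*0)*5) - 81)*(5 + 13)) = 1/(-42789 + ((77 + 0*5) - 81)*18) = 1/(-42789 + ((77 + 0) - 81)*18) = 1/(-42789 + (77 - 81)*18) = 1/(-42789 - 4*18) = 1/(-42789 - 72) = 1/(-42861) = -1/42861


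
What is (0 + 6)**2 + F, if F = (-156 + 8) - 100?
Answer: -212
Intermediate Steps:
F = -248 (F = -148 - 100 = -248)
(0 + 6)**2 + F = (0 + 6)**2 - 248 = 6**2 - 248 = 36 - 248 = -212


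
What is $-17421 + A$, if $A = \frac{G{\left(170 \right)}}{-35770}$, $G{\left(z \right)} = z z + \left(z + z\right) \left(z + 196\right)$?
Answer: $- \frac{62330251}{3577} \approx -17425.0$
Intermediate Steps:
$G{\left(z \right)} = z^{2} + 2 z \left(196 + z\right)$
$A = - \frac{15334}{3577}$ ($A = \frac{170 \left(392 + 3 \cdot 170\right)}{-35770} = 170 \left(392 + 510\right) \left(- \frac{1}{35770}\right) = 170 \cdot 902 \left(- \frac{1}{35770}\right) = 153340 \left(- \frac{1}{35770}\right) = - \frac{15334}{3577} \approx -4.2868$)
$-17421 + A = -17421 - \frac{15334}{3577} = - \frac{62330251}{3577}$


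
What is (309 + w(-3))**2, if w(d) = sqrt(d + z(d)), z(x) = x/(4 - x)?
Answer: 668343/7 + 1236*I*sqrt(42)/7 ≈ 95478.0 + 1144.3*I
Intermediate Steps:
w(d) = sqrt(d - d/(-4 + d))
(309 + w(-3))**2 = (309 + sqrt(-3*(-5 - 3)/(-4 - 3)))**2 = (309 + sqrt(-3*(-8)/(-7)))**2 = (309 + sqrt(-3*(-1/7)*(-8)))**2 = (309 + sqrt(-24/7))**2 = (309 + 2*I*sqrt(42)/7)**2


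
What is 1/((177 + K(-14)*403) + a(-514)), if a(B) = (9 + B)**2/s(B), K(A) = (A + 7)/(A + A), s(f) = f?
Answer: -1028/224523 ≈ -0.0045786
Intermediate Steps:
K(A) = (7 + A)/(2*A) (K(A) = (7 + A)/((2*A)) = (7 + A)*(1/(2*A)) = (7 + A)/(2*A))
a(B) = (9 + B)**2/B
1/((177 + K(-14)*403) + a(-514)) = 1/((177 + ((1/2)*(7 - 14)/(-14))*403) + (9 - 514)**2/(-514)) = 1/((177 + ((1/2)*(-1/14)*(-7))*403) - 1/514*(-505)**2) = 1/((177 + (1/4)*403) - 1/514*255025) = 1/((177 + 403/4) - 255025/514) = 1/(1111/4 - 255025/514) = 1/(-224523/1028) = -1028/224523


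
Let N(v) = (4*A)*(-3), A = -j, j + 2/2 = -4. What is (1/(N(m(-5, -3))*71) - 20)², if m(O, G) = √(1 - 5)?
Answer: 7259210401/18147600 ≈ 400.01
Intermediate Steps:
j = -5 (j = -1 - 4 = -5)
m(O, G) = 2*I (m(O, G) = √(-4) = 2*I)
A = 5 (A = -1*(-5) = 5)
N(v) = -60 (N(v) = (4*5)*(-3) = 20*(-3) = -60)
(1/(N(m(-5, -3))*71) - 20)² = (1/(-60*71) - 20)² = (-1/60*1/71 - 20)² = (-1/4260 - 20)² = (-85201/4260)² = 7259210401/18147600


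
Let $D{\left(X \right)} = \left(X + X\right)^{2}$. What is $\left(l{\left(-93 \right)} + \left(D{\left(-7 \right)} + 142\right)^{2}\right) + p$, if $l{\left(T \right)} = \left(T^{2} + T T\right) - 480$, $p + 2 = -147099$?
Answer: $-16039$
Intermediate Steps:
$p = -147101$ ($p = -2 - 147099 = -147101$)
$D{\left(X \right)} = 4 X^{2}$ ($D{\left(X \right)} = \left(2 X\right)^{2} = 4 X^{2}$)
$l{\left(T \right)} = -480 + 2 T^{2}$ ($l{\left(T \right)} = \left(T^{2} + T^{2}\right) - 480 = 2 T^{2} - 480 = -480 + 2 T^{2}$)
$\left(l{\left(-93 \right)} + \left(D{\left(-7 \right)} + 142\right)^{2}\right) + p = \left(\left(-480 + 2 \left(-93\right)^{2}\right) + \left(4 \left(-7\right)^{2} + 142\right)^{2}\right) - 147101 = \left(\left(-480 + 2 \cdot 8649\right) + \left(4 \cdot 49 + 142\right)^{2}\right) - 147101 = \left(\left(-480 + 17298\right) + \left(196 + 142\right)^{2}\right) - 147101 = \left(16818 + 338^{2}\right) - 147101 = \left(16818 + 114244\right) - 147101 = 131062 - 147101 = -16039$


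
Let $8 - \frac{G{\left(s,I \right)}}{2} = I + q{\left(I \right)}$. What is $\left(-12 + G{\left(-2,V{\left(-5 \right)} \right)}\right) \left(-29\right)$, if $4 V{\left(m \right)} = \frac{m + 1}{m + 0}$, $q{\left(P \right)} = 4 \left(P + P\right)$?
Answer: $- \frac{58}{5} \approx -11.6$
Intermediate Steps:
$q{\left(P \right)} = 8 P$ ($q{\left(P \right)} = 4 \cdot 2 P = 8 P$)
$V{\left(m \right)} = \frac{1 + m}{4 m}$ ($V{\left(m \right)} = \frac{\left(m + 1\right) \frac{1}{m + 0}}{4} = \frac{\left(1 + m\right) \frac{1}{m}}{4} = \frac{\frac{1}{m} \left(1 + m\right)}{4} = \frac{1 + m}{4 m}$)
$G{\left(s,I \right)} = 16 - 18 I$ ($G{\left(s,I \right)} = 16 - 2 \left(I + 8 I\right) = 16 - 2 \cdot 9 I = 16 - 18 I$)
$\left(-12 + G{\left(-2,V{\left(-5 \right)} \right)}\right) \left(-29\right) = \left(-12 + \left(16 - 18 \frac{1 - 5}{4 \left(-5\right)}\right)\right) \left(-29\right) = \left(-12 + \left(16 - 18 \cdot \frac{1}{4} \left(- \frac{1}{5}\right) \left(-4\right)\right)\right) \left(-29\right) = \left(-12 + \left(16 - \frac{18}{5}\right)\right) \left(-29\right) = \left(-12 + \frac{62}{5}\right) \left(-29\right) = \frac{2}{5} \left(-29\right) = - \frac{58}{5}$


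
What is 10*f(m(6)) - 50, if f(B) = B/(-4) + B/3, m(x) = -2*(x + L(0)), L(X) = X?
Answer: -60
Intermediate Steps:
m(x) = -2*x (m(x) = -2*(x + 0) = -2*x)
f(B) = B/12 (f(B) = B*(-1/4) + B*(1/3) = -B/4 + B/3 = B/12)
10*f(m(6)) - 50 = 10*((-2*6)/12) - 50 = 10*((1/12)*(-12)) - 50 = 10*(-1) - 50 = -10 - 50 = -60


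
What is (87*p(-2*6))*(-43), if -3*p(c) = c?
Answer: -14964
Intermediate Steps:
p(c) = -c/3
(87*p(-2*6))*(-43) = (87*(-(-2)*6/3))*(-43) = (87*(-⅓*(-12)))*(-43) = (87*4)*(-43) = 348*(-43) = -14964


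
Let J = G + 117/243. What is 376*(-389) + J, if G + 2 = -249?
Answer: -3955892/27 ≈ -1.4651e+5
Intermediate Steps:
G = -251 (G = -2 - 249 = -251)
J = -6764/27 (J = -251 + 117/243 = -251 + 117*(1/243) = -251 + 13/27 = -6764/27 ≈ -250.52)
376*(-389) + J = 376*(-389) - 6764/27 = -146264 - 6764/27 = -3955892/27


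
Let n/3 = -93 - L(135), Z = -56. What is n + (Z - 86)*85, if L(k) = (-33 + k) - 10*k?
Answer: -8605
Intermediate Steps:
L(k) = -33 - 9*k
n = 3465 (n = 3*(-93 - (-33 - 9*135)) = 3*(-93 - (-33 - 1215)) = 3*(-93 - 1*(-1248)) = 3*(-93 + 1248) = 3*1155 = 3465)
n + (Z - 86)*85 = 3465 + (-56 - 86)*85 = 3465 - 142*85 = 3465 - 12070 = -8605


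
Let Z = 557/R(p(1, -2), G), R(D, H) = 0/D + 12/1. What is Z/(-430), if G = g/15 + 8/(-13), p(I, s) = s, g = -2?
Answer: -557/5160 ≈ -0.10795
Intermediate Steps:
G = -146/195 (G = -2/15 + 8/(-13) = -2*1/15 + 8*(-1/13) = -2/15 - 8/13 = -146/195 ≈ -0.74872)
R(D, H) = 12 (R(D, H) = 0 + 12*1 = 0 + 12 = 12)
Z = 557/12 ≈ 46.417
Z/(-430) = (557/12)/(-430) = (557/12)*(-1/430) = -557/5160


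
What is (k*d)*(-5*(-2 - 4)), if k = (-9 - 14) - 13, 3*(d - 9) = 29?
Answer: -20160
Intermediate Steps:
d = 56/3 (d = 9 + (⅓)*29 = 9 + 29/3 = 56/3 ≈ 18.667)
k = -36 (k = -23 - 13 = -36)
(k*d)*(-5*(-2 - 4)) = (-36*56/3)*(-5*(-2 - 4)) = -(-3360)*(-6) = -672*30 = -20160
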